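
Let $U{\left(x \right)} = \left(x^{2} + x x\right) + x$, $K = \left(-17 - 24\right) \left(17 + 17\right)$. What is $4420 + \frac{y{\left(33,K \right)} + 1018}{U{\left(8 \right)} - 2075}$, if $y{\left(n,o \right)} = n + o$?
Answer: $\frac{1224389}{277} \approx 4420.2$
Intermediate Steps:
$K = -1394$ ($K = \left(-41\right) 34 = -1394$)
$U{\left(x \right)} = x + 2 x^{2}$ ($U{\left(x \right)} = \left(x^{2} + x^{2}\right) + x = 2 x^{2} + x = x + 2 x^{2}$)
$4420 + \frac{y{\left(33,K \right)} + 1018}{U{\left(8 \right)} - 2075} = 4420 + \frac{\left(33 - 1394\right) + 1018}{8 \left(1 + 2 \cdot 8\right) - 2075} = 4420 + \frac{-1361 + 1018}{8 \left(1 + 16\right) - 2075} = 4420 - \frac{343}{8 \cdot 17 - 2075} = 4420 - \frac{343}{136 - 2075} = 4420 - \frac{343}{-1939} = 4420 - - \frac{49}{277} = 4420 + \frac{49}{277} = \frac{1224389}{277}$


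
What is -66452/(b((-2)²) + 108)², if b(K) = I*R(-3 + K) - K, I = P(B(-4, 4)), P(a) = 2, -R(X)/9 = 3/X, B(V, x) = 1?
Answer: -16613/625 ≈ -26.581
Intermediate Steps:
R(X) = -27/X
I = 2
b(K) = -K - 54/(-3 + K) (b(K) = 2*(-27/(-3 + K)) - K = -54/(-3 + K) - K = -K - 54/(-3 + K))
-66452/(b((-2)²) + 108)² = -66452/((-54 - 1*(-2)²*(-3 + (-2)²))/(-3 + (-2)²) + 108)² = -66452/((-54 - 1*4*(-3 + 4))/(-3 + 4) + 108)² = -66452/((-54 - 1*4*1)/1 + 108)² = -66452/(1*(-54 - 4) + 108)² = -66452/(1*(-58) + 108)² = -66452/(-58 + 108)² = -66452/(50²) = -66452/2500 = -66452*1/2500 = -16613/625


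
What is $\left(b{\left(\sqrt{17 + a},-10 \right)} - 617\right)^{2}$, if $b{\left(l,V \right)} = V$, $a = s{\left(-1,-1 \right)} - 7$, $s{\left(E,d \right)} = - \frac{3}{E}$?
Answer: $393129$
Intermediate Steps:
$a = -4$ ($a = - \frac{3}{-1} - 7 = \left(-3\right) \left(-1\right) - 7 = 3 - 7 = -4$)
$\left(b{\left(\sqrt{17 + a},-10 \right)} - 617\right)^{2} = \left(-10 - 617\right)^{2} = \left(-627\right)^{2} = 393129$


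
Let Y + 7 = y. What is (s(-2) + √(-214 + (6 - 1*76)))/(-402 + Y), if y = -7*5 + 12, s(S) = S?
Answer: 1/216 - I*√71/216 ≈ 0.0046296 - 0.03901*I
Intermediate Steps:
y = -23 (y = -35 + 12 = -23)
Y = -30 (Y = -7 - 23 = -30)
(s(-2) + √(-214 + (6 - 1*76)))/(-402 + Y) = (-2 + √(-214 + (6 - 1*76)))/(-402 - 30) = (-2 + √(-214 + (6 - 76)))/(-432) = (-2 + √(-214 - 70))*(-1/432) = (-2 + √(-284))*(-1/432) = (-2 + 2*I*√71)*(-1/432) = 1/216 - I*√71/216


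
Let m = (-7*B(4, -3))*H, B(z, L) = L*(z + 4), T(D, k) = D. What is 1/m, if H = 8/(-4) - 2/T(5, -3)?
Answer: -5/2016 ≈ -0.0024802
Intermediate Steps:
B(z, L) = L*(4 + z)
H = -12/5 (H = 8/(-4) - 2/5 = 8*(-¼) - 2*⅕ = -2 - ⅖ = -12/5 ≈ -2.4000)
m = -2016/5 (m = -(-21)*(4 + 4)*(-12/5) = -(-21)*8*(-12/5) = -7*(-24)*(-12/5) = 168*(-12/5) = -2016/5 ≈ -403.20)
1/m = 1/(-2016/5) = -5/2016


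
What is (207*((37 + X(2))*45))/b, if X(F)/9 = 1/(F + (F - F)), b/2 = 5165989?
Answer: 773145/20663956 ≈ 0.037415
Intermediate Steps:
b = 10331978 (b = 2*5165989 = 10331978)
X(F) = 9/F (X(F) = 9/(F + (F - F)) = 9/(F + 0) = 9/F)
(207*((37 + X(2))*45))/b = (207*((37 + 9/2)*45))/10331978 = (207*((37 + 9*(1/2))*45))*(1/10331978) = (207*((37 + 9/2)*45))*(1/10331978) = (207*((83/2)*45))*(1/10331978) = (207*(3735/2))*(1/10331978) = (773145/2)*(1/10331978) = 773145/20663956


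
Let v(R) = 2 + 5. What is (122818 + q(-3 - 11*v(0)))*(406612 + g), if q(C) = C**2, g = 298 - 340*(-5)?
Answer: 52799766980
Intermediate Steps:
v(R) = 7
g = 1998 (g = 298 + 1700 = 1998)
(122818 + q(-3 - 11*v(0)))*(406612 + g) = (122818 + (-3 - 11*7)**2)*(406612 + 1998) = (122818 + (-3 - 77)**2)*408610 = (122818 + (-80)**2)*408610 = (122818 + 6400)*408610 = 129218*408610 = 52799766980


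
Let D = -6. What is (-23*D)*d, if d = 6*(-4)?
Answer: -3312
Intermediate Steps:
d = -24
(-23*D)*d = -23*(-6)*(-24) = 138*(-24) = -3312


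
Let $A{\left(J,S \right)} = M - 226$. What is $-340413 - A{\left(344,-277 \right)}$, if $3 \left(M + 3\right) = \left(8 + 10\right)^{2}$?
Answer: $-340292$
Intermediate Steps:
$M = 105$ ($M = -3 + \frac{\left(8 + 10\right)^{2}}{3} = -3 + \frac{18^{2}}{3} = -3 + \frac{1}{3} \cdot 324 = -3 + 108 = 105$)
$A{\left(J,S \right)} = -121$ ($A{\left(J,S \right)} = 105 - 226 = -121$)
$-340413 - A{\left(344,-277 \right)} = -340413 - -121 = -340413 + 121 = -340292$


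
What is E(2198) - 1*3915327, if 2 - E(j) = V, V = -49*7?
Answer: -3914982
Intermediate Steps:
V = -343
E(j) = 345 (E(j) = 2 - 1*(-343) = 2 + 343 = 345)
E(2198) - 1*3915327 = 345 - 1*3915327 = 345 - 3915327 = -3914982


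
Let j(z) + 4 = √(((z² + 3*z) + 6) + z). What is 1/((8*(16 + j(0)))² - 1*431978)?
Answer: -211189/89194509554 - 384*√6/44597254777 ≈ -2.3888e-6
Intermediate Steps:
j(z) = -4 + √(6 + z² + 4*z) (j(z) = -4 + √(((z² + 3*z) + 6) + z) = -4 + √((6 + z² + 3*z) + z) = -4 + √(6 + z² + 4*z))
1/((8*(16 + j(0)))² - 1*431978) = 1/((8*(16 + (-4 + √(6 + 0² + 4*0))))² - 1*431978) = 1/((8*(16 + (-4 + √(6 + 0 + 0))))² - 431978) = 1/((8*(16 + (-4 + √6)))² - 431978) = 1/((8*(12 + √6))² - 431978) = 1/((96 + 8*√6)² - 431978) = 1/(-431978 + (96 + 8*√6)²)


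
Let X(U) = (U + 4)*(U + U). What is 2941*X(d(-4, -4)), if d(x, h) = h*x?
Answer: 1882240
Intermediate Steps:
X(U) = 2*U*(4 + U) (X(U) = (4 + U)*(2*U) = 2*U*(4 + U))
2941*X(d(-4, -4)) = 2941*(2*(-4*(-4))*(4 - 4*(-4))) = 2941*(2*16*(4 + 16)) = 2941*(2*16*20) = 2941*640 = 1882240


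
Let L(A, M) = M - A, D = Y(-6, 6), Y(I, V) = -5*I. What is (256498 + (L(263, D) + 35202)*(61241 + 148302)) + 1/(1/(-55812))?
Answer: 7327709853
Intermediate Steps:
D = 30 (D = -5*(-6) = 30)
(256498 + (L(263, D) + 35202)*(61241 + 148302)) + 1/(1/(-55812)) = (256498 + ((30 - 1*263) + 35202)*(61241 + 148302)) + 1/(1/(-55812)) = (256498 + ((30 - 263) + 35202)*209543) + 1/(-1/55812) = (256498 + (-233 + 35202)*209543) - 55812 = (256498 + 34969*209543) - 55812 = (256498 + 7327509167) - 55812 = 7327765665 - 55812 = 7327709853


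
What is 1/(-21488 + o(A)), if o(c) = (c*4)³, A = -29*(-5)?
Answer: 1/195090512 ≈ 5.1258e-9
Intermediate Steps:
A = 145
o(c) = 64*c³ (o(c) = (4*c)³ = 64*c³)
1/(-21488 + o(A)) = 1/(-21488 + 64*145³) = 1/(-21488 + 64*3048625) = 1/(-21488 + 195112000) = 1/195090512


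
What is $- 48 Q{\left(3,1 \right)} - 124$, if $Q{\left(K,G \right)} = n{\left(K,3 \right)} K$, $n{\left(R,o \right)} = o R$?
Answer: $-1420$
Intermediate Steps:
$n{\left(R,o \right)} = R o$
$Q{\left(K,G \right)} = 3 K^{2}$ ($Q{\left(K,G \right)} = K 3 K = 3 K K = 3 K^{2}$)
$- 48 Q{\left(3,1 \right)} - 124 = - 48 \cdot 3 \cdot 3^{2} - 124 = - 48 \cdot 3 \cdot 9 - 124 = \left(-48\right) 27 - 124 = -1296 - 124 = -1420$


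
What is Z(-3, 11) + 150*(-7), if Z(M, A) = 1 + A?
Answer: -1038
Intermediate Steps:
Z(-3, 11) + 150*(-7) = (1 + 11) + 150*(-7) = 12 - 1050 = -1038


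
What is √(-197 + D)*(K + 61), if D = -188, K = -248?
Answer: -187*I*√385 ≈ -3669.2*I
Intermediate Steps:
√(-197 + D)*(K + 61) = √(-197 - 188)*(-248 + 61) = √(-385)*(-187) = (I*√385)*(-187) = -187*I*√385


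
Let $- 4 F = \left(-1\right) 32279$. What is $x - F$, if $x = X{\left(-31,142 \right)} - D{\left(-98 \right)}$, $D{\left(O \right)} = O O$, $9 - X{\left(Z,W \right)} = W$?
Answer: $- \frac{71227}{4} \approx -17807.0$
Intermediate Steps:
$X{\left(Z,W \right)} = 9 - W$
$D{\left(O \right)} = O^{2}$
$F = \frac{32279}{4}$ ($F = - \frac{\left(-1\right) 32279}{4} = \left(- \frac{1}{4}\right) \left(-32279\right) = \frac{32279}{4} \approx 8069.8$)
$x = -9737$ ($x = \left(9 - 142\right) - \left(-98\right)^{2} = \left(9 - 142\right) - 9604 = -133 - 9604 = -9737$)
$x - F = -9737 - \frac{32279}{4} = - \frac{71227}{4}$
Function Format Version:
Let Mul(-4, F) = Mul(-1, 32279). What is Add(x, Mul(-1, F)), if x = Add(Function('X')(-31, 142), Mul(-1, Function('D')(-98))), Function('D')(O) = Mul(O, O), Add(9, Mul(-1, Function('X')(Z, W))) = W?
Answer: Rational(-71227, 4) ≈ -17807.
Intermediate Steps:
Function('X')(Z, W) = Add(9, Mul(-1, W))
Function('D')(O) = Pow(O, 2)
F = Rational(32279, 4) (F = Mul(Rational(-1, 4), Mul(-1, 32279)) = Mul(Rational(-1, 4), -32279) = Rational(32279, 4) ≈ 8069.8)
x = -9737 (x = Add(Add(9, Mul(-1, 142)), Mul(-1, Pow(-98, 2))) = Add(Add(9, -142), Mul(-1, 9604)) = Add(-133, -9604) = -9737)
Add(x, Mul(-1, F)) = Add(-9737, Mul(-1, Rational(32279, 4))) = Add(-9737, Rational(-32279, 4)) = Rational(-71227, 4)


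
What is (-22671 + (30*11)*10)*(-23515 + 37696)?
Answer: -274700151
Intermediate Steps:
(-22671 + (30*11)*10)*(-23515 + 37696) = (-22671 + 330*10)*14181 = (-22671 + 3300)*14181 = -19371*14181 = -274700151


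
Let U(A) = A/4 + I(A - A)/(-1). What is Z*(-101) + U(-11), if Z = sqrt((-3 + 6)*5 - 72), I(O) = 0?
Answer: -11/4 - 101*I*sqrt(57) ≈ -2.75 - 762.53*I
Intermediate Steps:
U(A) = A/4 (U(A) = A/4 + 0/(-1) = A*(1/4) + 0*(-1) = A/4 + 0 = A/4)
Z = I*sqrt(57) (Z = sqrt(3*5 - 72) = sqrt(15 - 72) = sqrt(-57) = I*sqrt(57) ≈ 7.5498*I)
Z*(-101) + U(-11) = (I*sqrt(57))*(-101) + (1/4)*(-11) = -101*I*sqrt(57) - 11/4 = -11/4 - 101*I*sqrt(57)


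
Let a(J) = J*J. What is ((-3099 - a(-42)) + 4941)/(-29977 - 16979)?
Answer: -1/602 ≈ -0.0016611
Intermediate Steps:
a(J) = J²
((-3099 - a(-42)) + 4941)/(-29977 - 16979) = ((-3099 - 1*(-42)²) + 4941)/(-29977 - 16979) = ((-3099 - 1*1764) + 4941)/(-46956) = ((-3099 - 1764) + 4941)*(-1/46956) = (-4863 + 4941)*(-1/46956) = 78*(-1/46956) = -1/602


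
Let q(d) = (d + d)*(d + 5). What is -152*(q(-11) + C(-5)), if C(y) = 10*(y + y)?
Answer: -4864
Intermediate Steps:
q(d) = 2*d*(5 + d) (q(d) = (2*d)*(5 + d) = 2*d*(5 + d))
C(y) = 20*y (C(y) = 10*(2*y) = 20*y)
-152*(q(-11) + C(-5)) = -152*(2*(-11)*(5 - 11) + 20*(-5)) = -152*(2*(-11)*(-6) - 100) = -152*(132 - 100) = -152*32 = -4864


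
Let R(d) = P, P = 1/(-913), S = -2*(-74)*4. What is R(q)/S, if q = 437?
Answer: -1/540496 ≈ -1.8502e-6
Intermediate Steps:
S = 592 (S = 148*4 = 592)
P = -1/913 ≈ -0.0010953
R(d) = -1/913
R(q)/S = -1/913/592 = -1/913*1/592 = -1/540496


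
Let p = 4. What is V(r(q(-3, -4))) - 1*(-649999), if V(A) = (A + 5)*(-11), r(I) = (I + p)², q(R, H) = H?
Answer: 649944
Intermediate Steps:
r(I) = (4 + I)² (r(I) = (I + 4)² = (4 + I)²)
V(A) = -55 - 11*A (V(A) = (5 + A)*(-11) = -55 - 11*A)
V(r(q(-3, -4))) - 1*(-649999) = (-55 - 11*(4 - 4)²) - 1*(-649999) = (-55 - 11*0²) + 649999 = (-55 - 11*0) + 649999 = (-55 + 0) + 649999 = -55 + 649999 = 649944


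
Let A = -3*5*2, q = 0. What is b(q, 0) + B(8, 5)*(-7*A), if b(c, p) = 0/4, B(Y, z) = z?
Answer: 1050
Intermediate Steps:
b(c, p) = 0 (b(c, p) = 0*(¼) = 0)
A = -30 (A = -15*2 = -30)
b(q, 0) + B(8, 5)*(-7*A) = 0 + 5*(-7*(-30)) = 0 + 5*210 = 0 + 1050 = 1050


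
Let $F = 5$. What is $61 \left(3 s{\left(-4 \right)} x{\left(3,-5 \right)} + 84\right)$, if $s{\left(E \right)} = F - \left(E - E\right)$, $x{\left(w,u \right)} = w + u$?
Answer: $3294$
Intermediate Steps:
$x{\left(w,u \right)} = u + w$
$s{\left(E \right)} = 5$ ($s{\left(E \right)} = 5 - \left(E - E\right) = 5 - 0 = 5 + 0 = 5$)
$61 \left(3 s{\left(-4 \right)} x{\left(3,-5 \right)} + 84\right) = 61 \left(3 \cdot 5 \left(-5 + 3\right) + 84\right) = 61 \left(15 \left(-2\right) + 84\right) = 61 \left(-30 + 84\right) = 61 \cdot 54 = 3294$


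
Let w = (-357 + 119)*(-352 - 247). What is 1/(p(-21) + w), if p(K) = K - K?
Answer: 1/142562 ≈ 7.0145e-6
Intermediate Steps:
p(K) = 0
w = 142562 (w = -238*(-599) = 142562)
1/(p(-21) + w) = 1/(0 + 142562) = 1/142562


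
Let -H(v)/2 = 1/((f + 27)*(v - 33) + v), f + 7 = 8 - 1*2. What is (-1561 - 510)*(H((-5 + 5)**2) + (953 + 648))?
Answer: -1422424930/429 ≈ -3.3157e+6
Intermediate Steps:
f = -1 (f = -7 + (8 - 1*2) = -7 + (8 - 2) = -7 + 6 = -1)
H(v) = -2/(-858 + 27*v) (H(v) = -2/((-1 + 27)*(v - 33) + v) = -2/(26*(-33 + v) + v) = -2/((-858 + 26*v) + v) = -2/(-858 + 27*v))
(-1561 - 510)*(H((-5 + 5)**2) + (953 + 648)) = (-1561 - 510)*(-2/(-858 + 27*(-5 + 5)**2) + (953 + 648)) = -2071*(-2/(-858 + 27*0**2) + 1601) = -2071*(-2/(-858 + 27*0) + 1601) = -2071*(-2/(-858 + 0) + 1601) = -2071*(-2/(-858) + 1601) = -2071*(-2*(-1/858) + 1601) = -2071*(1/429 + 1601) = -2071*686830/429 = -1422424930/429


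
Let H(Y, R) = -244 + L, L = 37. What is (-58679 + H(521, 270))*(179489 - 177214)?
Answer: -133965650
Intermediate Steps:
H(Y, R) = -207 (H(Y, R) = -244 + 37 = -207)
(-58679 + H(521, 270))*(179489 - 177214) = (-58679 - 207)*(179489 - 177214) = -58886*2275 = -133965650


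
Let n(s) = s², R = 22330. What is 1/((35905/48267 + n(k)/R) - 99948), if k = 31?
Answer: -1077802110/107723317147043 ≈ -1.0005e-5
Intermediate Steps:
1/((35905/48267 + n(k)/R) - 99948) = 1/((35905/48267 + 31²/22330) - 99948) = 1/((35905*(1/48267) + 961*(1/22330)) - 99948) = 1/((35905/48267 + 961/22330) - 99948) = 1/(848143237/1077802110 - 99948) = 1/(-107723317147043/1077802110) = -1077802110/107723317147043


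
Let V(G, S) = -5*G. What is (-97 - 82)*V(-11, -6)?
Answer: -9845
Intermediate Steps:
(-97 - 82)*V(-11, -6) = (-97 - 82)*(-5*(-11)) = -179*55 = -9845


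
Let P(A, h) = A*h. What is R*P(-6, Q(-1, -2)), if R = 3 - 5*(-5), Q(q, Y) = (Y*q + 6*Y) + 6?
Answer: 672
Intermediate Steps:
Q(q, Y) = 6 + 6*Y + Y*q (Q(q, Y) = (6*Y + Y*q) + 6 = 6 + 6*Y + Y*q)
R = 28 (R = 3 + 25 = 28)
R*P(-6, Q(-1, -2)) = 28*(-6*(6 + 6*(-2) - 2*(-1))) = 28*(-6*(6 - 12 + 2)) = 28*(-6*(-4)) = 28*24 = 672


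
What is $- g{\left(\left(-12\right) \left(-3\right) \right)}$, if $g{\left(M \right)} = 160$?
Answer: $-160$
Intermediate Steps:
$- g{\left(\left(-12\right) \left(-3\right) \right)} = \left(-1\right) 160 = -160$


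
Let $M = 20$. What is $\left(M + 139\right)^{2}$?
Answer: $25281$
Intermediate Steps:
$\left(M + 139\right)^{2} = \left(20 + 139\right)^{2} = 159^{2} = 25281$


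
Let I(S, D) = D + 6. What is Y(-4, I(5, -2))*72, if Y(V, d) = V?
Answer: -288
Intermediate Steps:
I(S, D) = 6 + D
Y(-4, I(5, -2))*72 = -4*72 = -288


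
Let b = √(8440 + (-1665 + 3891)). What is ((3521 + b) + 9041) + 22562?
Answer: 35124 + √10666 ≈ 35227.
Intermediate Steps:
b = √10666 (b = √(8440 + 2226) = √10666 ≈ 103.28)
((3521 + b) + 9041) + 22562 = ((3521 + √10666) + 9041) + 22562 = (12562 + √10666) + 22562 = 35124 + √10666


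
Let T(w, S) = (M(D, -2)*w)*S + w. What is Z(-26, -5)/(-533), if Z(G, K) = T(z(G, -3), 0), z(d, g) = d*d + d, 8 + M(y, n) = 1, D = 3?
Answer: -50/41 ≈ -1.2195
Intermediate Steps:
M(y, n) = -7 (M(y, n) = -8 + 1 = -7)
z(d, g) = d + d² (z(d, g) = d² + d = d + d²)
T(w, S) = w - 7*S*w (T(w, S) = (-7*w)*S + w = -7*S*w + w = w - 7*S*w)
Z(G, K) = G*(1 + G) (Z(G, K) = (G*(1 + G))*(1 - 7*0) = (G*(1 + G))*(1 + 0) = (G*(1 + G))*1 = G*(1 + G))
Z(-26, -5)/(-533) = -26*(1 - 26)/(-533) = -26*(-25)*(-1/533) = 650*(-1/533) = -50/41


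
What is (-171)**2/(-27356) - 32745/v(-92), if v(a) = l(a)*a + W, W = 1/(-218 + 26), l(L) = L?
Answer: -219507435207/44455879972 ≈ -4.9376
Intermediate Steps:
W = -1/192 (W = 1/(-192) = -1/192 ≈ -0.0052083)
v(a) = -1/192 + a**2 (v(a) = a*a - 1/192 = a**2 - 1/192 = -1/192 + a**2)
(-171)**2/(-27356) - 32745/v(-92) = (-171)**2/(-27356) - 32745/(-1/192 + (-92)**2) = 29241*(-1/27356) - 32745/(-1/192 + 8464) = -29241/27356 - 32745/1625087/192 = -29241/27356 - 32745*192/1625087 = -29241/27356 - 6287040/1625087 = -219507435207/44455879972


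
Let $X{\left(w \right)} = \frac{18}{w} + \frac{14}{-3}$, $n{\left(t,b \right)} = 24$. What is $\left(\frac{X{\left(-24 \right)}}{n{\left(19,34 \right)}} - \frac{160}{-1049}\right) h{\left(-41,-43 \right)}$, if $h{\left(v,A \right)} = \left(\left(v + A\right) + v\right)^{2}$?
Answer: $- \frac{345390625}{302112} \approx -1143.3$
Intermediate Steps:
$X{\left(w \right)} = - \frac{14}{3} + \frac{18}{w}$ ($X{\left(w \right)} = \frac{18}{w} + 14 \left(- \frac{1}{3}\right) = \frac{18}{w} - \frac{14}{3} = - \frac{14}{3} + \frac{18}{w}$)
$h{\left(v,A \right)} = \left(A + 2 v\right)^{2}$ ($h{\left(v,A \right)} = \left(\left(A + v\right) + v\right)^{2} = \left(A + 2 v\right)^{2}$)
$\left(\frac{X{\left(-24 \right)}}{n{\left(19,34 \right)}} - \frac{160}{-1049}\right) h{\left(-41,-43 \right)} = \left(\frac{- \frac{14}{3} + \frac{18}{-24}}{24} - \frac{160}{-1049}\right) \left(-43 + 2 \left(-41\right)\right)^{2} = \left(\left(- \frac{14}{3} + 18 \left(- \frac{1}{24}\right)\right) \frac{1}{24} - - \frac{160}{1049}\right) \left(-43 - 82\right)^{2} = \left(\left(- \frac{14}{3} - \frac{3}{4}\right) \frac{1}{24} + \frac{160}{1049}\right) \left(-125\right)^{2} = \left(\left(- \frac{65}{12}\right) \frac{1}{24} + \frac{160}{1049}\right) 15625 = \left(- \frac{65}{288} + \frac{160}{1049}\right) 15625 = \left(- \frac{22105}{302112}\right) 15625 = - \frac{345390625}{302112}$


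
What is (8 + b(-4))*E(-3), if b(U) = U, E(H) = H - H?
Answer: 0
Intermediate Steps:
E(H) = 0
(8 + b(-4))*E(-3) = (8 - 4)*0 = 4*0 = 0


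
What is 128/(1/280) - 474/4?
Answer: 71443/2 ≈ 35722.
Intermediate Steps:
128/(1/280) - 474/4 = 128/(1/280) - 474*¼ = 128*280 - 237/2 = 35840 - 237/2 = 71443/2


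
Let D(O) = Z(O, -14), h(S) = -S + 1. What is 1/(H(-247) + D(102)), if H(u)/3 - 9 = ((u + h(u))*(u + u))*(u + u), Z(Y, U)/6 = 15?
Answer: 1/732225 ≈ 1.3657e-6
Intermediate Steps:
Z(Y, U) = 90 (Z(Y, U) = 6*15 = 90)
h(S) = 1 - S
D(O) = 90
H(u) = 27 + 12*u² (H(u) = 27 + 3*(((u + (1 - u))*(u + u))*(u + u)) = 27 + 3*((1*(2*u))*(2*u)) = 27 + 3*((2*u)*(2*u)) = 27 + 3*(4*u²) = 27 + 12*u²)
1/(H(-247) + D(102)) = 1/((27 + 12*(-247)²) + 90) = 1/((27 + 12*61009) + 90) = 1/((27 + 732108) + 90) = 1/(732135 + 90) = 1/732225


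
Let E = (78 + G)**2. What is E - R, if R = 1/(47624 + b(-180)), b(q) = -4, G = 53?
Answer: 817206819/47620 ≈ 17161.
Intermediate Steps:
E = 17161 (E = (78 + 53)**2 = 131**2 = 17161)
R = 1/47620 (R = 1/(47624 - 4) = 1/47620 ≈ 2.1000e-5)
E - R = 17161 - 1*1/47620 = 17161 - 1/47620 = 817206819/47620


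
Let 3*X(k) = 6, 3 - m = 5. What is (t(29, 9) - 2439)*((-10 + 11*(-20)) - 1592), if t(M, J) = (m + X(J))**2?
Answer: 4443858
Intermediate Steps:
m = -2 (m = 3 - 1*5 = 3 - 5 = -2)
X(k) = 2 (X(k) = (1/3)*6 = 2)
t(M, J) = 0 (t(M, J) = (-2 + 2)**2 = 0**2 = 0)
(t(29, 9) - 2439)*((-10 + 11*(-20)) - 1592) = (0 - 2439)*((-10 + 11*(-20)) - 1592) = -2439*((-10 - 220) - 1592) = -2439*(-230 - 1592) = -2439*(-1822) = 4443858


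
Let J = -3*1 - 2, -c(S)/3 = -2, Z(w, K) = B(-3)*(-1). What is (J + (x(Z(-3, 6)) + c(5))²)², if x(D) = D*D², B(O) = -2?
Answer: 36481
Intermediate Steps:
Z(w, K) = 2 (Z(w, K) = -2*(-1) = 2)
c(S) = 6 (c(S) = -3*(-2) = 6)
x(D) = D³
J = -5 (J = -3 - 2 = -5)
(J + (x(Z(-3, 6)) + c(5))²)² = (-5 + (2³ + 6)²)² = (-5 + (8 + 6)²)² = (-5 + 14²)² = (-5 + 196)² = 191² = 36481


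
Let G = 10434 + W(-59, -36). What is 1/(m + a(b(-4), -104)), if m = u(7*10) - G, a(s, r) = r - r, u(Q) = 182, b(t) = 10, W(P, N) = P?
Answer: -1/10193 ≈ -9.8107e-5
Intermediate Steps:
G = 10375 (G = 10434 - 59 = 10375)
a(s, r) = 0
m = -10193 (m = 182 - 1*10375 = 182 - 10375 = -10193)
1/(m + a(b(-4), -104)) = 1/(-10193 + 0) = 1/(-10193) = -1/10193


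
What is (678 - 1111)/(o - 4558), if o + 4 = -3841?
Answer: 433/8403 ≈ 0.051529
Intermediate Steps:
o = -3845 (o = -4 - 3841 = -3845)
(678 - 1111)/(o - 4558) = (678 - 1111)/(-3845 - 4558) = -433/(-8403) = -433*(-1/8403) = 433/8403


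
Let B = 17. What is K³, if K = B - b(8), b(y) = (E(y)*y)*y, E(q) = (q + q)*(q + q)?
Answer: -4384370502863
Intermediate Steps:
E(q) = 4*q² (E(q) = (2*q)*(2*q) = 4*q²)
b(y) = 4*y⁴ (b(y) = ((4*y²)*y)*y = (4*y³)*y = 4*y⁴)
K = -16367 (K = 17 - 4*8⁴ = 17 - 4*4096 = 17 - 1*16384 = 17 - 16384 = -16367)
K³ = (-16367)³ = -4384370502863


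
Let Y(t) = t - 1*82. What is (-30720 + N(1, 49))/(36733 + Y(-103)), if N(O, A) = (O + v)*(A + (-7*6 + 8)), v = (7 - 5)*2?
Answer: -30645/36548 ≈ -0.83849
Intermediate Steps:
Y(t) = -82 + t (Y(t) = t - 82 = -82 + t)
v = 4 (v = 2*2 = 4)
N(O, A) = (-34 + A)*(4 + O) (N(O, A) = (O + 4)*(A + (-7*6 + 8)) = (4 + O)*(A + (-42 + 8)) = (4 + O)*(A - 34) = (4 + O)*(-34 + A) = (-34 + A)*(4 + O))
(-30720 + N(1, 49))/(36733 + Y(-103)) = (-30720 + (-136 - 34*1 + 4*49 + 49*1))/(36733 + (-82 - 103)) = (-30720 + (-136 - 34 + 196 + 49))/(36733 - 185) = (-30720 + 75)/36548 = -30645*1/36548 = -30645/36548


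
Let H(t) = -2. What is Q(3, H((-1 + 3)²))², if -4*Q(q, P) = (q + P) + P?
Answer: 1/16 ≈ 0.062500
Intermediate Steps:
Q(q, P) = -P/2 - q/4 (Q(q, P) = -((q + P) + P)/4 = -((P + q) + P)/4 = -(q + 2*P)/4 = -P/2 - q/4)
Q(3, H((-1 + 3)²))² = (-½*(-2) - ¼*3)² = (1 - ¾)² = (¼)² = 1/16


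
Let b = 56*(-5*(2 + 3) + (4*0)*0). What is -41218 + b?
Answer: -42618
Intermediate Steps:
b = -1400 (b = 56*(-5*5 + 0*0) = 56*(-25 + 0) = 56*(-25) = -1400)
-41218 + b = -41218 - 1400 = -42618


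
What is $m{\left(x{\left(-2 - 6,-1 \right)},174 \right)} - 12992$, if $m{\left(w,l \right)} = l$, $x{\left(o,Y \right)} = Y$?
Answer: $-12818$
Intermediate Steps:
$m{\left(x{\left(-2 - 6,-1 \right)},174 \right)} - 12992 = 174 - 12992 = -12818$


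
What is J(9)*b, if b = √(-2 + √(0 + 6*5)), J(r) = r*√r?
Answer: 27*√(-2 + √30) ≈ 50.348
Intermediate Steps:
J(r) = r^(3/2)
b = √(-2 + √30) (b = √(-2 + √(0 + 30)) = √(-2 + √30) ≈ 1.8647)
J(9)*b = 9^(3/2)*√(-2 + √30) = 27*√(-2 + √30)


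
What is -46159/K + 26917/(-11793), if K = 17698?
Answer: -1020730153/208712514 ≈ -4.8906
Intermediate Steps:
-46159/K + 26917/(-11793) = -46159/17698 + 26917/(-11793) = -46159*1/17698 + 26917*(-1/11793) = -46159/17698 - 26917/11793 = -1020730153/208712514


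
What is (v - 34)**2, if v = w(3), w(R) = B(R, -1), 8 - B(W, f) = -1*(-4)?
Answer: 900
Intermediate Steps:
B(W, f) = 4 (B(W, f) = 8 - (-1)*(-4) = 8 - 1*4 = 8 - 4 = 4)
w(R) = 4
v = 4
(v - 34)**2 = (4 - 34)**2 = (-30)**2 = 900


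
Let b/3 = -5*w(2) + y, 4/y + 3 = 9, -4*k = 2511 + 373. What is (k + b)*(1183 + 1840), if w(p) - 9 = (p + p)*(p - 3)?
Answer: -2400262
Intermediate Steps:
w(p) = 9 + 2*p*(-3 + p) (w(p) = 9 + (p + p)*(p - 3) = 9 + (2*p)*(-3 + p) = 9 + 2*p*(-3 + p))
k = -721 (k = -(2511 + 373)/4 = -¼*2884 = -721)
y = ⅔ (y = 4/(-3 + 9) = 4/6 = 4*(⅙) = ⅔ ≈ 0.66667)
b = -73 (b = 3*(-5*(9 - 6*2 + 2*2²) + ⅔) = 3*(-5*(9 - 12 + 2*4) + ⅔) = 3*(-5*(9 - 12 + 8) + ⅔) = 3*(-5*5 + ⅔) = 3*(-25 + ⅔) = 3*(-73/3) = -73)
(k + b)*(1183 + 1840) = (-721 - 73)*(1183 + 1840) = -794*3023 = -2400262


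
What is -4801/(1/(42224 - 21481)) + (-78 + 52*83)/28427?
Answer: -2830963709823/28427 ≈ -9.9587e+7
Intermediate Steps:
-4801/(1/(42224 - 21481)) + (-78 + 52*83)/28427 = -4801/(1/20743) + (-78 + 4316)*(1/28427) = -4801/1/20743 + 4238*(1/28427) = -4801*20743 + 4238/28427 = -99587143 + 4238/28427 = -2830963709823/28427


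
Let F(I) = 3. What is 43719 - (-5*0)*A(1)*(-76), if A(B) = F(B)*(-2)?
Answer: 43719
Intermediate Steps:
A(B) = -6 (A(B) = 3*(-2) = -6)
43719 - (-5*0)*A(1)*(-76) = 43719 - -5*0*(-6)*(-76) = 43719 - 0*(-6)*(-76) = 43719 - 0*(-76) = 43719 - 1*0 = 43719 + 0 = 43719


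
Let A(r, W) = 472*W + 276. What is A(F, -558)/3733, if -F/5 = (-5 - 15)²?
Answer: -263100/3733 ≈ -70.479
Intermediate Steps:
F = -2000 (F = -5*(-5 - 15)² = -5*(-20)² = -5*400 = -2000)
A(r, W) = 276 + 472*W
A(F, -558)/3733 = (276 + 472*(-558))/3733 = (276 - 263376)*(1/3733) = -263100*1/3733 = -263100/3733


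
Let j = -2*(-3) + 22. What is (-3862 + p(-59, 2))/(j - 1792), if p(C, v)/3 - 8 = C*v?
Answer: 1048/441 ≈ 2.3764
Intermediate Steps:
p(C, v) = 24 + 3*C*v (p(C, v) = 24 + 3*(C*v) = 24 + 3*C*v)
j = 28 (j = 6 + 22 = 28)
(-3862 + p(-59, 2))/(j - 1792) = (-3862 + (24 + 3*(-59)*2))/(28 - 1792) = (-3862 + (24 - 354))/(-1764) = (-3862 - 330)*(-1/1764) = -4192*(-1/1764) = 1048/441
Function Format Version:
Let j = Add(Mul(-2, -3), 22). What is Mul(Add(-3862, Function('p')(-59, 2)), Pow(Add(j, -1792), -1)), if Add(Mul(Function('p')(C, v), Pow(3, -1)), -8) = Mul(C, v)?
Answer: Rational(1048, 441) ≈ 2.3764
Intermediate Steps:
Function('p')(C, v) = Add(24, Mul(3, C, v)) (Function('p')(C, v) = Add(24, Mul(3, Mul(C, v))) = Add(24, Mul(3, C, v)))
j = 28 (j = Add(6, 22) = 28)
Mul(Add(-3862, Function('p')(-59, 2)), Pow(Add(j, -1792), -1)) = Mul(Add(-3862, Add(24, Mul(3, -59, 2))), Pow(Add(28, -1792), -1)) = Mul(Add(-3862, Add(24, -354)), Pow(-1764, -1)) = Mul(Add(-3862, -330), Rational(-1, 1764)) = Mul(-4192, Rational(-1, 1764)) = Rational(1048, 441)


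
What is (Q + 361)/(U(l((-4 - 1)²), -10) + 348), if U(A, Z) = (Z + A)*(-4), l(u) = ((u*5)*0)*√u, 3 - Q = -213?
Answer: 577/388 ≈ 1.4871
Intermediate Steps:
Q = 216 (Q = 3 - 1*(-213) = 3 + 213 = 216)
l(u) = 0 (l(u) = ((5*u)*0)*√u = 0*√u = 0)
U(A, Z) = -4*A - 4*Z (U(A, Z) = (A + Z)*(-4) = -4*A - 4*Z)
(Q + 361)/(U(l((-4 - 1)²), -10) + 348) = (216 + 361)/((-4*0 - 4*(-10)) + 348) = 577/((0 + 40) + 348) = 577/(40 + 348) = 577/388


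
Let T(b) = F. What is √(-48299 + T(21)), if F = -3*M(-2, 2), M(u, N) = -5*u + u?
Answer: I*√48323 ≈ 219.82*I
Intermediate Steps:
M(u, N) = -4*u
F = -24 (F = -(-12)*(-2) = -3*8 = -24)
T(b) = -24
√(-48299 + T(21)) = √(-48299 - 24) = √(-48323) = I*√48323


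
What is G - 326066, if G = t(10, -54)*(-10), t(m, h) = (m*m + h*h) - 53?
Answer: -355696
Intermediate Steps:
t(m, h) = -53 + h**2 + m**2 (t(m, h) = (m**2 + h**2) - 53 = (h**2 + m**2) - 53 = -53 + h**2 + m**2)
G = -29630 (G = (-53 + (-54)**2 + 10**2)*(-10) = (-53 + 2916 + 100)*(-10) = 2963*(-10) = -29630)
G - 326066 = -29630 - 326066 = -355696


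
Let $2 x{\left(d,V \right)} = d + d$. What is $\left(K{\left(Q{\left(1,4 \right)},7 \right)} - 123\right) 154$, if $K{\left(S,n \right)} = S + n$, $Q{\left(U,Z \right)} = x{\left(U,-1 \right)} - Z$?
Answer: $-18326$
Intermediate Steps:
$x{\left(d,V \right)} = d$ ($x{\left(d,V \right)} = \frac{d + d}{2} = \frac{2 d}{2} = d$)
$Q{\left(U,Z \right)} = U - Z$
$\left(K{\left(Q{\left(1,4 \right)},7 \right)} - 123\right) 154 = \left(\left(\left(1 - 4\right) + 7\right) - 123\right) 154 = \left(\left(-3 + 7\right) - 123\right) 154 = \left(4 - 123\right) 154 = \left(-119\right) 154 = -18326$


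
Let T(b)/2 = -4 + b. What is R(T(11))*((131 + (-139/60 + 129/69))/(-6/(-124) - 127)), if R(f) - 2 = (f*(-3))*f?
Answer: 1636420529/2715495 ≈ 602.62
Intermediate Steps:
T(b) = -8 + 2*b (T(b) = 2*(-4 + b) = -8 + 2*b)
R(f) = 2 - 3*f**2 (R(f) = 2 + (f*(-3))*f = 2 + (-3*f)*f = 2 - 3*f**2)
R(T(11))*((131 + (-139/60 + 129/69))/(-6/(-124) - 127)) = (2 - 3*(-8 + 2*11)**2)*((131 + (-139/60 + 129/69))/(-6/(-124) - 127)) = (2 - 3*(-8 + 22)**2)*((131 + (-139*1/60 + 129*(1/69)))/(-6*(-1/124) - 127)) = (2 - 3*14**2)*((131 + (-139/60 + 43/23))/(3/62 - 127)) = (2 - 3*196)*((131 - 617/1380)/(-7871/62)) = (2 - 588)*((180163/1380)*(-62/7871)) = -586*(-5585053/5430990) = 1636420529/2715495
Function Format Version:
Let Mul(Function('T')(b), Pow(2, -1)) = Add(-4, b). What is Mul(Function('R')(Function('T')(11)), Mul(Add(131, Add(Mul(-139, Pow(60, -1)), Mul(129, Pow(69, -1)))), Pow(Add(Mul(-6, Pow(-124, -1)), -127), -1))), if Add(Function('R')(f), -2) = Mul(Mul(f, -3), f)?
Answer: Rational(1636420529, 2715495) ≈ 602.62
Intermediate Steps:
Function('T')(b) = Add(-8, Mul(2, b)) (Function('T')(b) = Mul(2, Add(-4, b)) = Add(-8, Mul(2, b)))
Function('R')(f) = Add(2, Mul(-3, Pow(f, 2))) (Function('R')(f) = Add(2, Mul(Mul(f, -3), f)) = Add(2, Mul(Mul(-3, f), f)) = Add(2, Mul(-3, Pow(f, 2))))
Mul(Function('R')(Function('T')(11)), Mul(Add(131, Add(Mul(-139, Pow(60, -1)), Mul(129, Pow(69, -1)))), Pow(Add(Mul(-6, Pow(-124, -1)), -127), -1))) = Mul(Add(2, Mul(-3, Pow(Add(-8, Mul(2, 11)), 2))), Mul(Add(131, Add(Mul(-139, Pow(60, -1)), Mul(129, Pow(69, -1)))), Pow(Add(Mul(-6, Pow(-124, -1)), -127), -1))) = Mul(Add(2, Mul(-3, Pow(Add(-8, 22), 2))), Mul(Add(131, Add(Mul(-139, Rational(1, 60)), Mul(129, Rational(1, 69)))), Pow(Add(Mul(-6, Rational(-1, 124)), -127), -1))) = Mul(Add(2, Mul(-3, Pow(14, 2))), Mul(Add(131, Add(Rational(-139, 60), Rational(43, 23))), Pow(Add(Rational(3, 62), -127), -1))) = Mul(Add(2, Mul(-3, 196)), Mul(Add(131, Rational(-617, 1380)), Pow(Rational(-7871, 62), -1))) = Mul(Add(2, -588), Mul(Rational(180163, 1380), Rational(-62, 7871))) = Mul(-586, Rational(-5585053, 5430990)) = Rational(1636420529, 2715495)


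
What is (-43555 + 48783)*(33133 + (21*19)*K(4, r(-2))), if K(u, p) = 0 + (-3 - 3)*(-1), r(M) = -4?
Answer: 185735156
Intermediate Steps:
K(u, p) = 6 (K(u, p) = 0 - 6*(-1) = 0 + 6 = 6)
(-43555 + 48783)*(33133 + (21*19)*K(4, r(-2))) = (-43555 + 48783)*(33133 + (21*19)*6) = 5228*(33133 + 399*6) = 5228*(33133 + 2394) = 5228*35527 = 185735156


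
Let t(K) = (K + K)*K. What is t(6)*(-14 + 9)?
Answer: -360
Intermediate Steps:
t(K) = 2*K² (t(K) = (2*K)*K = 2*K²)
t(6)*(-14 + 9) = (2*6²)*(-14 + 9) = (2*36)*(-5) = 72*(-5) = -360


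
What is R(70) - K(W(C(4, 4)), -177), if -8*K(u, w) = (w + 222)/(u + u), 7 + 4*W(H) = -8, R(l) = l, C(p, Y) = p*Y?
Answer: 277/4 ≈ 69.250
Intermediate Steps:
C(p, Y) = Y*p
W(H) = -15/4 (W(H) = -7/4 + (¼)*(-8) = -7/4 - 2 = -15/4)
K(u, w) = -(222 + w)/(16*u) (K(u, w) = -(w + 222)/(8*(u + u)) = -(222 + w)/(8*(2*u)) = -(222 + w)*1/(2*u)/8 = -(222 + w)/(16*u))
R(70) - K(W(C(4, 4)), -177) = 70 - (-222 - 1*(-177))/(16*(-15/4)) = 70 - (-4)*(-222 + 177)/(16*15) = 70 - (-4)*(-45)/(16*15) = 70 - 1*¾ = 70 - ¾ = 277/4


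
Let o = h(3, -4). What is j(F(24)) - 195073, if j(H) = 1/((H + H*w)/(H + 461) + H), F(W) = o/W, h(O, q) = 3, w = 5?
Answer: -728958289/3737 ≈ -1.9507e+5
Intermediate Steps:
o = 3
F(W) = 3/W
j(H) = 1/(H + 6*H/(461 + H)) (j(H) = 1/((H + H*5)/(H + 461) + H) = 1/((H + 5*H)/(461 + H) + H) = 1/((6*H)/(461 + H) + H) = 1/(6*H/(461 + H) + H) = 1/(H + 6*H/(461 + H)))
j(F(24)) - 195073 = (461 + 3/24)/(((3/24))*(467 + 3/24)) - 195073 = (461 + 3*(1/24))/(((3*(1/24)))*(467 + 3*(1/24))) - 195073 = (461 + ⅛)/((⅛)*(467 + ⅛)) - 195073 = 8*(3689/8)/(3737/8) - 195073 = 8*(8/3737)*(3689/8) - 195073 = 29512/3737 - 195073 = -728958289/3737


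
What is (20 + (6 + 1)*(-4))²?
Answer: 64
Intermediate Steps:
(20 + (6 + 1)*(-4))² = (20 + 7*(-4))² = (20 - 28)² = (-8)² = 64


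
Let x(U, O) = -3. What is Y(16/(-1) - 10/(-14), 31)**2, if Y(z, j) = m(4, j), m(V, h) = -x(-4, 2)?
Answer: 9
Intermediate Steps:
m(V, h) = 3 (m(V, h) = -1*(-3) = 3)
Y(z, j) = 3
Y(16/(-1) - 10/(-14), 31)**2 = 3**2 = 9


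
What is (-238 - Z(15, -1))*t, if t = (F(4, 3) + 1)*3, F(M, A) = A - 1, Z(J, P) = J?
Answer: -2277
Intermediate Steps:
F(M, A) = -1 + A
t = 9 (t = ((-1 + 3) + 1)*3 = (2 + 1)*3 = 3*3 = 9)
(-238 - Z(15, -1))*t = (-238 - 1*15)*9 = (-238 - 15)*9 = -253*9 = -2277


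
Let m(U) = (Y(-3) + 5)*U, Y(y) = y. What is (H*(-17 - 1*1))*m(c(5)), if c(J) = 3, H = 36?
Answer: -3888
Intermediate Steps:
m(U) = 2*U (m(U) = (-3 + 5)*U = 2*U)
(H*(-17 - 1*1))*m(c(5)) = (36*(-17 - 1*1))*(2*3) = (36*(-17 - 1))*6 = (36*(-18))*6 = -648*6 = -3888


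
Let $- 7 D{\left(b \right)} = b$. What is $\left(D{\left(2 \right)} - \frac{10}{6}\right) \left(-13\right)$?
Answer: $\frac{533}{21} \approx 25.381$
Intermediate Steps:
$D{\left(b \right)} = - \frac{b}{7}$
$\left(D{\left(2 \right)} - \frac{10}{6}\right) \left(-13\right) = \left(\left(- \frac{1}{7}\right) 2 - \frac{10}{6}\right) \left(-13\right) = \left(- \frac{2}{7} - \frac{5}{3}\right) \left(-13\right) = \left(- \frac{41}{21}\right) \left(-13\right) = \frac{533}{21}$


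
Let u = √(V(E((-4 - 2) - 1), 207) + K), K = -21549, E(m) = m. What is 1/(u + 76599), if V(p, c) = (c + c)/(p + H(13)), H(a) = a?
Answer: 25533/1955809427 - 2*I*√5370/5867428281 ≈ 1.3055e-5 - 2.4979e-8*I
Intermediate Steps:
V(p, c) = 2*c/(13 + p) (V(p, c) = (c + c)/(p + 13) = (2*c)/(13 + p) = 2*c/(13 + p))
u = 2*I*√5370 (u = √(2*207/(13 + ((-4 - 2) - 1)) - 21549) = √(2*207/(13 + (-6 - 1)) - 21549) = √(2*207/(13 - 7) - 21549) = √(2*207/6 - 21549) = √(2*207*(⅙) - 21549) = √(69 - 21549) = √(-21480) = 2*I*√5370 ≈ 146.56*I)
1/(u + 76599) = 1/(2*I*√5370 + 76599) = 1/(76599 + 2*I*√5370)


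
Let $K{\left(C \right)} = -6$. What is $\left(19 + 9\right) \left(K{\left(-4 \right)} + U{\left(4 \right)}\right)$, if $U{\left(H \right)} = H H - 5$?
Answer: $140$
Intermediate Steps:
$U{\left(H \right)} = -5 + H^{2}$ ($U{\left(H \right)} = H^{2} - 5 = -5 + H^{2}$)
$\left(19 + 9\right) \left(K{\left(-4 \right)} + U{\left(4 \right)}\right) = \left(19 + 9\right) \left(-6 - \left(5 - 4^{2}\right)\right) = 28 \left(-6 + \left(-5 + 16\right)\right) = 28 \left(-6 + 11\right) = 28 \cdot 5 = 140$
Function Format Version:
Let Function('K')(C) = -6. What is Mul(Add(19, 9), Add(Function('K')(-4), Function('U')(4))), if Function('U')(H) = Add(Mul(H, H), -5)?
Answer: 140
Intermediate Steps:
Function('U')(H) = Add(-5, Pow(H, 2)) (Function('U')(H) = Add(Pow(H, 2), -5) = Add(-5, Pow(H, 2)))
Mul(Add(19, 9), Add(Function('K')(-4), Function('U')(4))) = Mul(Add(19, 9), Add(-6, Add(-5, Pow(4, 2)))) = Mul(28, Add(-6, Add(-5, 16))) = Mul(28, Add(-6, 11)) = Mul(28, 5) = 140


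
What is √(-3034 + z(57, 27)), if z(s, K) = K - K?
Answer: I*√3034 ≈ 55.082*I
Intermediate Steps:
z(s, K) = 0
√(-3034 + z(57, 27)) = √(-3034 + 0) = √(-3034) = I*√3034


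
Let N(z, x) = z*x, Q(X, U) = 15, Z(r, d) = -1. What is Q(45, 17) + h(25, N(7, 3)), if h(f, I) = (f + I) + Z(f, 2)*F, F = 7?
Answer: 54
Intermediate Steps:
N(z, x) = x*z
h(f, I) = -7 + I + f (h(f, I) = (f + I) - 1*7 = (I + f) - 7 = -7 + I + f)
Q(45, 17) + h(25, N(7, 3)) = 15 + (-7 + 3*7 + 25) = 15 + (-7 + 21 + 25) = 15 + 39 = 54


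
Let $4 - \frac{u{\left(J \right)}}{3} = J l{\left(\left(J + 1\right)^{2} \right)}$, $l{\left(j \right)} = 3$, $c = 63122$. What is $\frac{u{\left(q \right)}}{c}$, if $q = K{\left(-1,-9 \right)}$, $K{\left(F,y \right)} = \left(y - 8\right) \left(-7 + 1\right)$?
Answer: $- \frac{453}{31561} \approx -0.014353$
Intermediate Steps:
$K{\left(F,y \right)} = 48 - 6 y$ ($K{\left(F,y \right)} = \left(-8 + y\right) \left(-6\right) = 48 - 6 y$)
$q = 102$ ($q = 48 - -54 = 48 + 54 = 102$)
$u{\left(J \right)} = 12 - 9 J$ ($u{\left(J \right)} = 12 - 3 J 3 = 12 - 3 \cdot 3 J = 12 - 9 J$)
$\frac{u{\left(q \right)}}{c} = \frac{12 - 918}{63122} = \left(12 - 918\right) \frac{1}{63122} = \left(-906\right) \frac{1}{63122} = - \frac{453}{31561}$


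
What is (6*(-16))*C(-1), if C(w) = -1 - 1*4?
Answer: 480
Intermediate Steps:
C(w) = -5 (C(w) = -1 - 4 = -5)
(6*(-16))*C(-1) = (6*(-16))*(-5) = -96*(-5) = 480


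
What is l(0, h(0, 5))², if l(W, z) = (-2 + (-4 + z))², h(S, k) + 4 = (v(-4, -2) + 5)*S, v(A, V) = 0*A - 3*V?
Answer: 10000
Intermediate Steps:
v(A, V) = -3*V (v(A, V) = 0 - 3*V = -3*V)
h(S, k) = -4 + 11*S (h(S, k) = -4 + (-3*(-2) + 5)*S = -4 + (6 + 5)*S = -4 + 11*S)
l(W, z) = (-6 + z)²
l(0, h(0, 5))² = ((-6 + (-4 + 11*0))²)² = ((-6 + (-4 + 0))²)² = ((-6 - 4)²)² = ((-10)²)² = 100² = 10000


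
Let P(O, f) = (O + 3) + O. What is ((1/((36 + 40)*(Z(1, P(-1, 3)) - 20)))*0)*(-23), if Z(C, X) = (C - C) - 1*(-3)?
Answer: 0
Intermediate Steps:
P(O, f) = 3 + 2*O (P(O, f) = (3 + O) + O = 3 + 2*O)
Z(C, X) = 3 (Z(C, X) = 0 + 3 = 3)
((1/((36 + 40)*(Z(1, P(-1, 3)) - 20)))*0)*(-23) = ((1/((36 + 40)*(3 - 20)))*0)*(-23) = ((1/(76*(-17)))*0)*(-23) = (((1/76)*(-1/17))*0)*(-23) = -1/1292*0*(-23) = 0*(-23) = 0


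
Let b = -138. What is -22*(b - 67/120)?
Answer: 182897/60 ≈ 3048.3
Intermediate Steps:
-22*(b - 67/120) = -22*(-138 - 67/120) = -22*(-16627/120) = 182897/60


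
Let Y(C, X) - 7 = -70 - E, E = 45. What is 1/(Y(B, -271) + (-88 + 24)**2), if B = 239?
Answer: 1/3988 ≈ 0.00025075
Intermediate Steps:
Y(C, X) = -108 (Y(C, X) = 7 + (-70 - 1*45) = 7 + (-70 - 45) = 7 - 115 = -108)
1/(Y(B, -271) + (-88 + 24)**2) = 1/(-108 + (-88 + 24)**2) = 1/(-108 + (-64)**2) = 1/(-108 + 4096) = 1/3988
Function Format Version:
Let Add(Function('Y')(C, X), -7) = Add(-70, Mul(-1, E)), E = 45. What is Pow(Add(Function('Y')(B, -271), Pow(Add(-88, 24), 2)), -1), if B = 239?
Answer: Rational(1, 3988) ≈ 0.00025075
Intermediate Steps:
Function('Y')(C, X) = -108 (Function('Y')(C, X) = Add(7, Add(-70, Mul(-1, 45))) = Add(7, Add(-70, -45)) = Add(7, -115) = -108)
Pow(Add(Function('Y')(B, -271), Pow(Add(-88, 24), 2)), -1) = Pow(Add(-108, Pow(Add(-88, 24), 2)), -1) = Pow(Add(-108, Pow(-64, 2)), -1) = Pow(Add(-108, 4096), -1) = Pow(3988, -1) = Rational(1, 3988)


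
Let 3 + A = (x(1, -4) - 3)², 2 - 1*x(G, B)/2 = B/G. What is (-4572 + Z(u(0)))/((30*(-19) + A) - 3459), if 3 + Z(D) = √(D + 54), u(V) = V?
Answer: 1525/1317 - √6/1317 ≈ 1.1561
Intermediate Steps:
x(G, B) = 4 - 2*B/G
Z(D) = -3 + √(54 + D) (Z(D) = -3 + √(D + 54) = -3 + √(54 + D))
A = 78 (A = -3 + ((4 - 2*(-4)/1) - 3)² = -3 + ((4 - 2*(-4)*1) - 3)² = -3 + ((4 + 8) - 3)² = -3 + (12 - 3)² = -3 + 9² = -3 + 81 = 78)
(-4572 + Z(u(0)))/((30*(-19) + A) - 3459) = (-4572 + (-3 + √(54 + 0)))/((30*(-19) + 78) - 3459) = (-4572 + (-3 + √54))/((-570 + 78) - 3459) = (-4572 + (-3 + 3*√6))/(-492 - 3459) = (-4575 + 3*√6)/(-3951) = (-4575 + 3*√6)*(-1/3951) = 1525/1317 - √6/1317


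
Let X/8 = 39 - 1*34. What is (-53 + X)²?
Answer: 169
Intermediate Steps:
X = 40 (X = 8*(39 - 1*34) = 8*(39 - 34) = 8*5 = 40)
(-53 + X)² = (-53 + 40)² = (-13)² = 169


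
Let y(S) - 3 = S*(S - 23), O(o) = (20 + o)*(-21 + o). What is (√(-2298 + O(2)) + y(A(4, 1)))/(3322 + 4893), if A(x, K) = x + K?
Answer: -87/8215 + 2*I*√679/8215 ≈ -0.01059 + 0.0063439*I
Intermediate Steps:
O(o) = (-21 + o)*(20 + o)
A(x, K) = K + x
y(S) = 3 + S*(-23 + S) (y(S) = 3 + S*(S - 23) = 3 + S*(-23 + S))
(√(-2298 + O(2)) + y(A(4, 1)))/(3322 + 4893) = (√(-2298 + (-420 + 2² - 1*2)) + (3 + (1 + 4)² - 23*(1 + 4)))/(3322 + 4893) = (√(-2298 + (-420 + 4 - 2)) + (3 + 5² - 23*5))/8215 = (√(-2298 - 418) + (3 + 25 - 115))*(1/8215) = (√(-2716) - 87)*(1/8215) = (2*I*√679 - 87)*(1/8215) = (-87 + 2*I*√679)*(1/8215) = -87/8215 + 2*I*√679/8215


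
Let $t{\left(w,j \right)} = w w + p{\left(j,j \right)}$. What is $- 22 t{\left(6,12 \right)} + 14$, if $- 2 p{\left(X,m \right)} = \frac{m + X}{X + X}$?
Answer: $-767$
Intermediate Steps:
$p{\left(X,m \right)} = - \frac{X + m}{4 X}$ ($p{\left(X,m \right)} = - \frac{\left(m + X\right) \frac{1}{X + X}}{2} = - \frac{\left(X + m\right) \frac{1}{2 X}}{2} = - \frac{\frac{1}{2} \frac{1}{X} \left(X + m\right)}{2} = - \frac{X + m}{4 X}$)
$t{\left(w,j \right)} = - \frac{1}{2} + w^{2}$ ($t{\left(w,j \right)} = w w + \frac{- j - j}{4 j} = w^{2} + \frac{\left(-2\right) j}{4 j} = w^{2} - \frac{1}{2} = - \frac{1}{2} + w^{2}$)
$- 22 t{\left(6,12 \right)} + 14 = - 22 \left(- \frac{1}{2} + 6^{2}\right) + 14 = - 22 \left(- \frac{1}{2} + 36\right) + 14 = \left(-22\right) \frac{71}{2} + 14 = -781 + 14 = -767$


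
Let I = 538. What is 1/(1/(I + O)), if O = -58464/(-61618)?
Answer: 16604474/30809 ≈ 538.95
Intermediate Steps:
O = 29232/30809 (O = -58464*(-1/61618) = 29232/30809 ≈ 0.94881)
1/(1/(I + O)) = 1/(1/(538 + 29232/30809)) = 1/(1/(16604474/30809)) = 1/(30809/16604474) = 16604474/30809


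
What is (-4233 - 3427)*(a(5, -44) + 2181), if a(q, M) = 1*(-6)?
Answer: -16660500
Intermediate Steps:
a(q, M) = -6
(-4233 - 3427)*(a(5, -44) + 2181) = (-4233 - 3427)*(-6 + 2181) = -7660*2175 = -16660500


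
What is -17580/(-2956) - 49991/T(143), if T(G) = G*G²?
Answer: 12814946416/2160988973 ≈ 5.9301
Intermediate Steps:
T(G) = G³
-17580/(-2956) - 49991/T(143) = -17580/(-2956) - 49991/(143³) = -17580*(-1/2956) - 49991/2924207 = 4395/739 - 49991*1/2924207 = 4395/739 - 49991/2924207 = 12814946416/2160988973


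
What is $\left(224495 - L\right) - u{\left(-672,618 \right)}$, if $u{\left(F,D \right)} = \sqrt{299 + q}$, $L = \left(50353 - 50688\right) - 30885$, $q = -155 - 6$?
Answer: $255715 - \sqrt{138} \approx 2.557 \cdot 10^{5}$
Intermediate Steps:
$q = -161$
$L = -31220$ ($L = \left(50353 - 50688\right) - 30885 = -335 - 30885 = -31220$)
$u{\left(F,D \right)} = \sqrt{138}$ ($u{\left(F,D \right)} = \sqrt{299 - 161} = \sqrt{138}$)
$\left(224495 - L\right) - u{\left(-672,618 \right)} = \left(224495 - -31220\right) - \sqrt{138} = \left(224495 + 31220\right) - \sqrt{138} = 255715 - \sqrt{138}$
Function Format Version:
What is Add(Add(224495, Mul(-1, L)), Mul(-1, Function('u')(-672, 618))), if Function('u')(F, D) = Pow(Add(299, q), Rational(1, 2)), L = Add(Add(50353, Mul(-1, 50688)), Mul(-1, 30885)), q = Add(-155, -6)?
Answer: Add(255715, Mul(-1, Pow(138, Rational(1, 2)))) ≈ 2.5570e+5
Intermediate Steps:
q = -161
L = -31220 (L = Add(Add(50353, -50688), -30885) = Add(-335, -30885) = -31220)
Function('u')(F, D) = Pow(138, Rational(1, 2)) (Function('u')(F, D) = Pow(Add(299, -161), Rational(1, 2)) = Pow(138, Rational(1, 2)))
Add(Add(224495, Mul(-1, L)), Mul(-1, Function('u')(-672, 618))) = Add(Add(224495, Mul(-1, -31220)), Mul(-1, Pow(138, Rational(1, 2)))) = Add(Add(224495, 31220), Mul(-1, Pow(138, Rational(1, 2)))) = Add(255715, Mul(-1, Pow(138, Rational(1, 2))))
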